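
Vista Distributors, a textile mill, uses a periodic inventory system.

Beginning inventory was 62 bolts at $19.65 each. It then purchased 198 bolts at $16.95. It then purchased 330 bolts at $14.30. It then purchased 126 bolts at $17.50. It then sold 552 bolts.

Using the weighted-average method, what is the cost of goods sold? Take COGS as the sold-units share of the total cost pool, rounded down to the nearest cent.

COGS = $8,864.68

Sale 1, sell 552: 552/716 × $11,498.40 → $8,864.68
Ending inventory (cost pool remaining) = $2,633.72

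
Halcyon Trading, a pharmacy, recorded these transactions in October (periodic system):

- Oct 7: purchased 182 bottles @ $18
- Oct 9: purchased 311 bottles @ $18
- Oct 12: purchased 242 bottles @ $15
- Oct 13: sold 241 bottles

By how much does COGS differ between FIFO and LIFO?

FIFO COGS: 182 @ $18 + 59 @ $18 = $4,338
LIFO COGS: 241 @ $15 = $3,615
Difference = |$4,338 − $3,615| = $723

$723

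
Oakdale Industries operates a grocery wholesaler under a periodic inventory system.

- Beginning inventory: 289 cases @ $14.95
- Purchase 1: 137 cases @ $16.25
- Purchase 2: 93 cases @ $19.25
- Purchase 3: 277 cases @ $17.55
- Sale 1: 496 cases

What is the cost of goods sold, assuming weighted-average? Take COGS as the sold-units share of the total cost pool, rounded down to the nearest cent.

Sale 1, sell 496: 496/796 × $13,198.40 → $8,224.12
Ending inventory (cost pool remaining) = $4,974.28

COGS = $8,224.12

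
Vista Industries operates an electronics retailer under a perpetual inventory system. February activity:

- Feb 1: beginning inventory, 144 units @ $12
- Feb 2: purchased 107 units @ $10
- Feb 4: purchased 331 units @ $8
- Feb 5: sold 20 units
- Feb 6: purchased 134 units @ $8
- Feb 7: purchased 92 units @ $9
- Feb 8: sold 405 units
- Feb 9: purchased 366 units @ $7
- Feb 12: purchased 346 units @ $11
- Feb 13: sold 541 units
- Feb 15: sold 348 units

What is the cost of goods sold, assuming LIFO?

Feb 5, 20 sold [LIFO — newest first]: 20 @ $8 = $160
Feb 8, 405 sold [LIFO — newest first]: 92 @ $9 + 134 @ $8 + 179 @ $8 = $3,332
Feb 13, 541 sold [LIFO — newest first]: 346 @ $11 + 195 @ $7 = $5,171
Feb 15, 348 sold [LIFO — newest first]: 171 @ $7 + 132 @ $8 + 45 @ $10 = $2,703
Total COGS = $160 + $3,332 + $5,171 + $2,703 = $11,366
Ending inventory: 144 @ $12 + 62 @ $10 = $2,348

COGS = $11,366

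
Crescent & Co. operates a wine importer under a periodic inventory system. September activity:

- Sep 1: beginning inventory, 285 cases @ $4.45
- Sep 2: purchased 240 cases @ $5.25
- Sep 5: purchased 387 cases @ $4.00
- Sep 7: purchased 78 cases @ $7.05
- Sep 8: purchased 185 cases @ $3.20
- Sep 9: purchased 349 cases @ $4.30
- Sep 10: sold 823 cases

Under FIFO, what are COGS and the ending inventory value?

COGS = $3,720.25; ending inventory = $2,998.60

Sep 10, 823 sold [FIFO — oldest first]: 285 @ $4.45 + 240 @ $5.25 + 298 @ $4.00 = $3,720.25
Ending inventory: 89 @ $4.00 + 78 @ $7.05 + 185 @ $3.20 + 349 @ $4.30 = $2,998.60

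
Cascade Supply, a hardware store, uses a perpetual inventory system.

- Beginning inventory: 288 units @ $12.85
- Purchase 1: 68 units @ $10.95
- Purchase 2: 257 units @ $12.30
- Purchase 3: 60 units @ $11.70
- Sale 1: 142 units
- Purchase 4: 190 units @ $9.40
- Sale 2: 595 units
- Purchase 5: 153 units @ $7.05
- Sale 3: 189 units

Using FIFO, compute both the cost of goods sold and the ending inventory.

Sale 1 (142) [FIFO — oldest first]: 142 @ $12.85 = $1,824.70
Sale 2 (595) [FIFO — oldest first]: 146 @ $12.85 + 68 @ $10.95 + 257 @ $12.30 + 60 @ $11.70 + 64 @ $9.40 = $7,085.40
Sale 3 (189) [FIFO — oldest first]: 126 @ $9.40 + 63 @ $7.05 = $1,628.55
Total COGS = $1,824.70 + $7,085.40 + $1,628.55 = $10,538.65
Ending inventory: 90 @ $7.05 = $634.50

COGS = $10,538.65; ending inventory = $634.50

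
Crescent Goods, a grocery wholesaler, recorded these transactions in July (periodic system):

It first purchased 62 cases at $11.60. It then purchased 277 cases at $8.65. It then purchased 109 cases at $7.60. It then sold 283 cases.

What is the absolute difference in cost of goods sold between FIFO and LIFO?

FIFO COGS: 62 @ $11.60 + 221 @ $8.65 = $2,630.85
LIFO COGS: 109 @ $7.60 + 174 @ $8.65 = $2,333.50
Difference = |$2,630.85 − $2,333.50| = $297.35

$297.35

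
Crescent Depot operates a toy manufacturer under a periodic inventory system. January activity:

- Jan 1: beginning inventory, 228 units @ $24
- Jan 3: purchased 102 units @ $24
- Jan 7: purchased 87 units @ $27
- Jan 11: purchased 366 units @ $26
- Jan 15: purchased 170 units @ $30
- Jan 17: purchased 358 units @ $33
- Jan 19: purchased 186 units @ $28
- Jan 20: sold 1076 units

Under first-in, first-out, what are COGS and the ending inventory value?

COGS = $28,944; ending inventory = $12,963

Jan 20, 1076 sold [FIFO — oldest first]: 228 @ $24 + 102 @ $24 + 87 @ $27 + 366 @ $26 + 170 @ $30 + 123 @ $33 = $28,944
Ending inventory: 235 @ $33 + 186 @ $28 = $12,963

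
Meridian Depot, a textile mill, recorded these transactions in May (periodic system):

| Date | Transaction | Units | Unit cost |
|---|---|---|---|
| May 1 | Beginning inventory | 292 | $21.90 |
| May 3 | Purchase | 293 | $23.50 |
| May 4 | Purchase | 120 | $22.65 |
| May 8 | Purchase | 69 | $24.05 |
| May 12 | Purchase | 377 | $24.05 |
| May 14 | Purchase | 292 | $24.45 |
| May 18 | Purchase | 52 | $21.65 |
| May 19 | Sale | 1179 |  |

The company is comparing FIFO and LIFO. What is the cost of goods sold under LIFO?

COGS = $28,031.00

FIFO COGS: 292 @ $21.90 + 293 @ $23.50 + 120 @ $22.65 + 69 @ $24.05 + 377 @ $24.05 + 28 @ $24.45 = $27,409.20
LIFO COGS: 52 @ $21.65 + 292 @ $24.45 + 377 @ $24.05 + 69 @ $24.05 + 120 @ $22.65 + 269 @ $23.50 = $28,031.00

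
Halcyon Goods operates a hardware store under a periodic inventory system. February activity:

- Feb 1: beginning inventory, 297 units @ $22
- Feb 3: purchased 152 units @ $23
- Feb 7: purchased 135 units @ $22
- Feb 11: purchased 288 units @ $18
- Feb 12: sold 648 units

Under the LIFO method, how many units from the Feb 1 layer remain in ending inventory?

224

Feb 12, 648 sold [LIFO — newest first]: 288 @ $18 + 135 @ $22 + 152 @ $23 + 73 @ $22 = $13,256
Ending inventory: 224 @ $22 = $4,928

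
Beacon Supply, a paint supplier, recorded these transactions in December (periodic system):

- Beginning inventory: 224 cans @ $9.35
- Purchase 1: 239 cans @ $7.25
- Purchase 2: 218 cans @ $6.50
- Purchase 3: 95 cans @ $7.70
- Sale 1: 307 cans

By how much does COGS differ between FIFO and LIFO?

FIFO COGS: 224 @ $9.35 + 83 @ $7.25 = $2,696.15
LIFO COGS: 95 @ $7.70 + 212 @ $6.50 = $2,109.50
Difference = |$2,696.15 − $2,109.50| = $586.65

$586.65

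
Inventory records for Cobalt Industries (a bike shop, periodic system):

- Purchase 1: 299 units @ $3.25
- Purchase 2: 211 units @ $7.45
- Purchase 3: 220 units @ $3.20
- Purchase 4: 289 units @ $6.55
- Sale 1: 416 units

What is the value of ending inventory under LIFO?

Ending inventory = $2,841.30

Sale 1 (416) [LIFO — newest first]: 289 @ $6.55 + 127 @ $3.20 = $2,299.35
Ending inventory: 299 @ $3.25 + 211 @ $7.45 + 93 @ $3.20 = $2,841.30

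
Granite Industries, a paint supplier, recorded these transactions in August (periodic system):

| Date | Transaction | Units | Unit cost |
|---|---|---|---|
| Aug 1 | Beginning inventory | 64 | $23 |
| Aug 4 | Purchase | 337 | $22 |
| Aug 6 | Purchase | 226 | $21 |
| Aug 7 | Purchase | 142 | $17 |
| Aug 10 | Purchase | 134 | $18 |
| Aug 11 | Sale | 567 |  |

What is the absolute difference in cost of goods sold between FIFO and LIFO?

$1,370

FIFO COGS: 64 @ $23 + 337 @ $22 + 166 @ $21 = $12,372
LIFO COGS: 134 @ $18 + 142 @ $17 + 226 @ $21 + 65 @ $22 = $11,002
Difference = |$12,372 − $11,002| = $1,370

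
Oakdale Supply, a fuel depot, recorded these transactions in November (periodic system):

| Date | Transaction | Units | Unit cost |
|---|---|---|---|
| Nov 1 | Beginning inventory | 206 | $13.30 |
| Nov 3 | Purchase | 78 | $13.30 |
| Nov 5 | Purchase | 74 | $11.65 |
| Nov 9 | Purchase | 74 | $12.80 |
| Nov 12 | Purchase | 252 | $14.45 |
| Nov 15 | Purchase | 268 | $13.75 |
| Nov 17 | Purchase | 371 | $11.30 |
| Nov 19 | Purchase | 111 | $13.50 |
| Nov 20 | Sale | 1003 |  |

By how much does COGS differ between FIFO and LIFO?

FIFO COGS: 206 @ $13.30 + 78 @ $13.30 + 74 @ $11.65 + 74 @ $12.80 + 252 @ $14.45 + 268 @ $13.75 + 51 @ $11.30 = $13,489.20
LIFO COGS: 111 @ $13.50 + 371 @ $11.30 + 268 @ $13.75 + 252 @ $14.45 + 1 @ $12.80 = $13,030.00
Difference = |$13,489.20 − $13,030.00| = $459.20

$459.20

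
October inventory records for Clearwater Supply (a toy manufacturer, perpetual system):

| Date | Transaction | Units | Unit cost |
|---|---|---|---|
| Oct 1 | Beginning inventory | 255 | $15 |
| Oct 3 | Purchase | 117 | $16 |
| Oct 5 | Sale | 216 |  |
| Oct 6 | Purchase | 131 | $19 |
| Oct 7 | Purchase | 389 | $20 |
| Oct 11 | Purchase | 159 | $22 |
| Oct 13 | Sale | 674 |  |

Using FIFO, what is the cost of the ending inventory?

Ending inventory = $3,538

Oct 5, 216 sold [FIFO — oldest first]: 216 @ $15 = $3,240
Oct 13, 674 sold [FIFO — oldest first]: 39 @ $15 + 117 @ $16 + 131 @ $19 + 387 @ $20 = $12,686
Total COGS = $3,240 + $12,686 = $15,926
Ending inventory: 2 @ $20 + 159 @ $22 = $3,538
Check: goods available $19,464 = COGS $15,926 + ending $3,538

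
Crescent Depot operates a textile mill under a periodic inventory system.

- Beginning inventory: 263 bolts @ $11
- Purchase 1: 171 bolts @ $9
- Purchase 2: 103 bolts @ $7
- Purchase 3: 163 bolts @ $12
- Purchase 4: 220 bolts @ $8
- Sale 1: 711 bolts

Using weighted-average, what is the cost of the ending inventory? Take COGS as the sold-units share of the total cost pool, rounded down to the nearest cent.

Sale 1, sell 711: 711/920 × $8,869.00 → $6,854.19
Ending inventory (cost pool remaining) = $2,014.81

Ending inventory = $2,014.81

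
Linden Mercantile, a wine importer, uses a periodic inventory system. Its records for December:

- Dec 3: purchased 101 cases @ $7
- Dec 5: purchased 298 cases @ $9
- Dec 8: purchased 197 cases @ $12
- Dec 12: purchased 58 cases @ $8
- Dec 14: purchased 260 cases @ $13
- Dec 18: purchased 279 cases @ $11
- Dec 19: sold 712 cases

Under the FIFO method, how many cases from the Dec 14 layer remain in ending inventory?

202

Dec 19, 712 sold [FIFO — oldest first]: 101 @ $7 + 298 @ $9 + 197 @ $12 + 58 @ $8 + 58 @ $13 = $6,971
Ending inventory: 202 @ $13 + 279 @ $11 = $5,695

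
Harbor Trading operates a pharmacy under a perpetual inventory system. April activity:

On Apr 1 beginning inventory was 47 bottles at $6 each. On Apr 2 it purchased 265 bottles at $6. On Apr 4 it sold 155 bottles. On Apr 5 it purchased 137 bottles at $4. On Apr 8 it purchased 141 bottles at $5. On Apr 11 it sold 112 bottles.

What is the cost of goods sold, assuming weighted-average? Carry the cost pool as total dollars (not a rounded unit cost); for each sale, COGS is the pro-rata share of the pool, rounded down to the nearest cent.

After Apr 1: 47 on hand, pool $282.00 (≈ $6.0000 each)
After Apr 2: 312 on hand, pool $1,872.00 (≈ $6.0000 each)
Apr 4, sell 155: 155/312 × $1,872.00 → $930.00
After Apr 5: 294 on hand, pool $1,490.00 (≈ $5.0680 each)
After Apr 8: 435 on hand, pool $2,195.00 (≈ $5.0460 each)
Apr 11, sell 112: 112/435 × $2,195.00 → $565.14
Total COGS = $930.00 + $565.14 = $1,495.14
Ending inventory (cost pool remaining) = $1,629.86
Check: goods available $3,125.00 = COGS $1,495.14 + ending $1,629.86

COGS = $1,495.14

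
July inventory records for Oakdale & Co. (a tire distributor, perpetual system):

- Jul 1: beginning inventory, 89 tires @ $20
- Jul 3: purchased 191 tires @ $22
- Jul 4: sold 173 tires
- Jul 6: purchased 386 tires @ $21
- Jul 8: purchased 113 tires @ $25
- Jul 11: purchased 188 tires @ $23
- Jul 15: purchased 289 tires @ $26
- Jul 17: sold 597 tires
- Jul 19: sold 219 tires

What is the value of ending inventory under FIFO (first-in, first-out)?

Ending inventory = $6,942

Jul 4, 173 sold [FIFO — oldest first]: 89 @ $20 + 84 @ $22 = $3,628
Jul 17, 597 sold [FIFO — oldest first]: 107 @ $22 + 386 @ $21 + 104 @ $25 = $13,060
Jul 19, 219 sold [FIFO — oldest first]: 9 @ $25 + 188 @ $23 + 22 @ $26 = $5,121
Total COGS = $3,628 + $13,060 + $5,121 = $21,809
Ending inventory: 267 @ $26 = $6,942
Check: goods available $28,751 = COGS $21,809 + ending $6,942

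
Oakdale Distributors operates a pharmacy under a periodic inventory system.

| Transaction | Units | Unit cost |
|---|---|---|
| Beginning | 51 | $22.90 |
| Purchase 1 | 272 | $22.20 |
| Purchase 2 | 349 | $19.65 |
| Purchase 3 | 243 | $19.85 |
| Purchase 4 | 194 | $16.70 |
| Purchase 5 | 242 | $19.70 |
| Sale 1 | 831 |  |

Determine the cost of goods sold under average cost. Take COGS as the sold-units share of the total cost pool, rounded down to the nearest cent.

COGS = $16,543.05

Sale 1, sell 831: 831/1351 × $26,894.90 → $16,543.05
Ending inventory (cost pool remaining) = $10,351.85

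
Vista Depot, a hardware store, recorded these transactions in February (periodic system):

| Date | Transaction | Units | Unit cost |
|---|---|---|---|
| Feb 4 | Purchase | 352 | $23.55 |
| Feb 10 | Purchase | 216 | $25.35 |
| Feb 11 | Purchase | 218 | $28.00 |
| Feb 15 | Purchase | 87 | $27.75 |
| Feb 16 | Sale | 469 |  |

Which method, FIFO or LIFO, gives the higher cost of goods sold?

FIFO COGS: 352 @ $23.55 + 117 @ $25.35 = $11,255.55
LIFO COGS: 87 @ $27.75 + 218 @ $28.00 + 164 @ $25.35 = $12,675.65

LIFO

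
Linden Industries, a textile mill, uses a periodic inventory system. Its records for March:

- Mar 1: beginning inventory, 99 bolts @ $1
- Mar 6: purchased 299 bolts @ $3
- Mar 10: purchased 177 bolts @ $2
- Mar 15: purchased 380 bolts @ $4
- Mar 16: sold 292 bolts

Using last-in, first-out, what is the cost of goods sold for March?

COGS = $1,168

Mar 16, 292 sold [LIFO — newest first]: 292 @ $4 = $1,168
Ending inventory: 99 @ $1 + 299 @ $3 + 177 @ $2 + 88 @ $4 = $1,702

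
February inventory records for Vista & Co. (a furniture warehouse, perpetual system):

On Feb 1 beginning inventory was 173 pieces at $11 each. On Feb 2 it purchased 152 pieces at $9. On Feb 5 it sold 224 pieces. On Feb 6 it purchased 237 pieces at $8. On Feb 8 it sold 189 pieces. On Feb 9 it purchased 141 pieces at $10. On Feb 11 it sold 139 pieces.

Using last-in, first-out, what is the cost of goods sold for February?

COGS = $5,062

Feb 5, 224 sold [LIFO — newest first]: 152 @ $9 + 72 @ $11 = $2,160
Feb 8, 189 sold [LIFO — newest first]: 189 @ $8 = $1,512
Feb 11, 139 sold [LIFO — newest first]: 139 @ $10 = $1,390
Total COGS = $2,160 + $1,512 + $1,390 = $5,062
Ending inventory: 101 @ $11 + 48 @ $8 + 2 @ $10 = $1,515
Check: goods available $6,577 = COGS $5,062 + ending $1,515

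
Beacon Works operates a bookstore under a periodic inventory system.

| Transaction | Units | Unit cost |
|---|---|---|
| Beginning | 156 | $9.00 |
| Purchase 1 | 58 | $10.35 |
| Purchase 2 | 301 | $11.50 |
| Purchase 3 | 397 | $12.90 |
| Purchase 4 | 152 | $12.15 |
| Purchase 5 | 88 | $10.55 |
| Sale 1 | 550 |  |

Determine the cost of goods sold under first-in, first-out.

Sale 1 (550) [FIFO — oldest first]: 156 @ $9.00 + 58 @ $10.35 + 301 @ $11.50 + 35 @ $12.90 = $5,917.30
Ending inventory: 362 @ $12.90 + 152 @ $12.15 + 88 @ $10.55 = $7,445.00

COGS = $5,917.30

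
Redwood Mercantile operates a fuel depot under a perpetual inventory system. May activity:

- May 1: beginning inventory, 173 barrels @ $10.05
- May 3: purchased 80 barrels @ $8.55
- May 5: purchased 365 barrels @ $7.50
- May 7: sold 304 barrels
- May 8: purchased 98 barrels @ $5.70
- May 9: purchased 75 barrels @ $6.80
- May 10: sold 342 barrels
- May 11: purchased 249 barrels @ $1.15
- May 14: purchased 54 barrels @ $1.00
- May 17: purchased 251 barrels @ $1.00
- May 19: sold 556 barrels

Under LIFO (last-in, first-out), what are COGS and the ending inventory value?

COGS = $5,382.95; ending inventory = $1,437.15

May 7, 304 sold [LIFO — newest first]: 304 @ $7.50 = $2,280.00
May 10, 342 sold [LIFO — newest first]: 75 @ $6.80 + 98 @ $5.70 + 61 @ $7.50 + 80 @ $8.55 + 28 @ $10.05 = $2,491.50
May 19, 556 sold [LIFO — newest first]: 251 @ $1.00 + 54 @ $1.00 + 249 @ $1.15 + 2 @ $10.05 = $611.45
Total COGS = $2,280.00 + $2,491.50 + $611.45 = $5,382.95
Ending inventory: 143 @ $10.05 = $1,437.15
Check: goods available $6,820.10 = COGS $5,382.95 + ending $1,437.15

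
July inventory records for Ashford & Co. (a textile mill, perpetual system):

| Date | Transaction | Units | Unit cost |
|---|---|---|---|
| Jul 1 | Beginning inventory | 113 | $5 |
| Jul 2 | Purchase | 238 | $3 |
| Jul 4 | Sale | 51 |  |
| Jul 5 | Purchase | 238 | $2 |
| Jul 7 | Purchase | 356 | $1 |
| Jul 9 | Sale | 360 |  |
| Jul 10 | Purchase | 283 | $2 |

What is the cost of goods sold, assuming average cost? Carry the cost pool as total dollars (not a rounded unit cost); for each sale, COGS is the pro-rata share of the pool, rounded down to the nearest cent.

After Jul 1: 113 on hand, pool $565.00 (≈ $5.0000 each)
After Jul 2: 351 on hand, pool $1,279.00 (≈ $3.6439 each)
Jul 4, sell 51: 51/351 × $1,279.00 → $185.83
After Jul 5: 538 on hand, pool $1,569.17 (≈ $2.9167 each)
After Jul 7: 894 on hand, pool $1,925.17 (≈ $2.1534 each)
Jul 9, sell 360: 360/894 × $1,925.17 → $775.23
After Jul 10: 817 on hand, pool $1,715.94 (≈ $2.1003 each)
Total COGS = $185.83 + $775.23 = $961.06
Ending inventory (cost pool remaining) = $1,715.94

COGS = $961.06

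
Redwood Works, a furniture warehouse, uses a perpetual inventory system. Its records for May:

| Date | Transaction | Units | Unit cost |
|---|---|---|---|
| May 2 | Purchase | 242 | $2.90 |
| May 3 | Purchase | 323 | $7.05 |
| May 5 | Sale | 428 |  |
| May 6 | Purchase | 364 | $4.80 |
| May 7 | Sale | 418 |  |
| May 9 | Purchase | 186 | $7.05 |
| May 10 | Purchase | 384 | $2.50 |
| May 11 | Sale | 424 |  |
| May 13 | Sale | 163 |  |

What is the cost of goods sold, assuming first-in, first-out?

May 5, 428 sold [FIFO — oldest first]: 242 @ $2.90 + 186 @ $7.05 = $2,013.10
May 7, 418 sold [FIFO — oldest first]: 137 @ $7.05 + 281 @ $4.80 = $2,314.65
May 11, 424 sold [FIFO — oldest first]: 83 @ $4.80 + 186 @ $7.05 + 155 @ $2.50 = $2,097.20
May 13, 163 sold [FIFO — oldest first]: 163 @ $2.50 = $407.50
Total COGS = $2,013.10 + $2,314.65 + $2,097.20 + $407.50 = $6,832.45
Ending inventory: 66 @ $2.50 = $165.00
Check: goods available $6,997.45 = COGS $6,832.45 + ending $165.00

COGS = $6,832.45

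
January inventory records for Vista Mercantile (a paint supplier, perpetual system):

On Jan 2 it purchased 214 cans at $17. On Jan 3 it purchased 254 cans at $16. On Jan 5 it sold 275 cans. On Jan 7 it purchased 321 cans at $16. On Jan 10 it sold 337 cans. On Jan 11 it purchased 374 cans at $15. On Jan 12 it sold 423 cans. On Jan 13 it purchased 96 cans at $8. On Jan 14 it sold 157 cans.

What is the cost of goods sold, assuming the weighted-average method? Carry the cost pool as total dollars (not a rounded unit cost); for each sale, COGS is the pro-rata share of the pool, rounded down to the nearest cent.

COGS = $18,397.58

After Jan 2: 214 on hand, pool $3,638.00 (≈ $17.0000 each)
After Jan 3: 468 on hand, pool $7,702.00 (≈ $16.4573 each)
Jan 5, sell 275: 275/468 × $7,702.00 → $4,525.74
After Jan 7: 514 on hand, pool $8,312.26 (≈ $16.1717 each)
Jan 10, sell 337: 337/514 × $8,312.26 → $5,449.86
After Jan 11: 551 on hand, pool $8,472.40 (≈ $15.3764 each)
Jan 12, sell 423: 423/551 × $8,472.40 → $6,504.21
After Jan 13: 224 on hand, pool $2,736.19 (≈ $12.2151 each)
Jan 14, sell 157: 157/224 × $2,736.19 → $1,917.77
Total COGS = $4,525.74 + $5,449.86 + $6,504.21 + $1,917.77 = $18,397.58
Ending inventory (cost pool remaining) = $818.42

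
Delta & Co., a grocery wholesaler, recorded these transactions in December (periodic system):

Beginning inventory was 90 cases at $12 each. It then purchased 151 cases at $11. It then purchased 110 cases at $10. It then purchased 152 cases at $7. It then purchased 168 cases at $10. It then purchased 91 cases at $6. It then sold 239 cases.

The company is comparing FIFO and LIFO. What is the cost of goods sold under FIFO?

COGS = $2,719

FIFO COGS: 90 @ $12 + 149 @ $11 = $2,719
LIFO COGS: 91 @ $6 + 148 @ $10 = $2,026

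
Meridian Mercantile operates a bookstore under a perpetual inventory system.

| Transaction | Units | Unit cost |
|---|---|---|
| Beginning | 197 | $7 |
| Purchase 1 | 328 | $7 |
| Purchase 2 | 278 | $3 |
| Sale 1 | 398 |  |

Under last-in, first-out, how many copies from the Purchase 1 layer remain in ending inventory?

208

Sale 1 (398) [LIFO — newest first]: 278 @ $3 + 120 @ $7 = $1,674
Ending inventory: 197 @ $7 + 208 @ $7 = $2,835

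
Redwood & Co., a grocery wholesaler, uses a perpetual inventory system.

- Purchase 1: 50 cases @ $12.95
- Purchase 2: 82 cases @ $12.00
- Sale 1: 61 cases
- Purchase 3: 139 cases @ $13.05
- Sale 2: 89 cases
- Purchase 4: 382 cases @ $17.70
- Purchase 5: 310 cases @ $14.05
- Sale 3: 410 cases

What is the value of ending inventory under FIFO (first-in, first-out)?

Ending inventory = $6,001.60

Sale 1 (61) [FIFO — oldest first]: 50 @ $12.95 + 11 @ $12.00 = $779.50
Sale 2 (89) [FIFO — oldest first]: 71 @ $12.00 + 18 @ $13.05 = $1,086.90
Sale 3 (410) [FIFO — oldest first]: 121 @ $13.05 + 289 @ $17.70 = $6,694.35
Total COGS = $779.50 + $1,086.90 + $6,694.35 = $8,560.75
Ending inventory: 93 @ $17.70 + 310 @ $14.05 = $6,001.60
Check: goods available $14,562.35 = COGS $8,560.75 + ending $6,001.60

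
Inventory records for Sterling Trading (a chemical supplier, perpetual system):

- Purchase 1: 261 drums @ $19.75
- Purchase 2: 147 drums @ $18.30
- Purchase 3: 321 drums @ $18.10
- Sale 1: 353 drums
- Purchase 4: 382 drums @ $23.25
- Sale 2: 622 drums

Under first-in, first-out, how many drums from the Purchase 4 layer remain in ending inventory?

136

Sale 1 (353) [FIFO — oldest first]: 261 @ $19.75 + 92 @ $18.30 = $6,838.35
Sale 2 (622) [FIFO — oldest first]: 55 @ $18.30 + 321 @ $18.10 + 246 @ $23.25 = $12,536.10
Total COGS = $6,838.35 + $12,536.10 = $19,374.45
Ending inventory: 136 @ $23.25 = $3,162.00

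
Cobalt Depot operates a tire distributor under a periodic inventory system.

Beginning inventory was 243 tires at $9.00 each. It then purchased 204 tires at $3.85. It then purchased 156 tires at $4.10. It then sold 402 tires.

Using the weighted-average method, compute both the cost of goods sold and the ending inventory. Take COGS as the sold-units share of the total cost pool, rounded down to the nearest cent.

Sale 1, sell 402: 402/603 × $3,612.00 → $2,408.00
Ending inventory (cost pool remaining) = $1,204.00

COGS = $2,408.00; ending inventory = $1,204.00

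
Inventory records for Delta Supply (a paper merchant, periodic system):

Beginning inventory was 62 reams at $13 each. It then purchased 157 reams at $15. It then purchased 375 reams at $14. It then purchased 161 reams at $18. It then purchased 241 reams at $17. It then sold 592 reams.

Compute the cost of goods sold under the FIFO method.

Sale 1 (592) [FIFO — oldest first]: 62 @ $13 + 157 @ $15 + 373 @ $14 = $8,383
Ending inventory: 2 @ $14 + 161 @ $18 + 241 @ $17 = $7,023
Check: goods available $15,406 = COGS $8,383 + ending $7,023

COGS = $8,383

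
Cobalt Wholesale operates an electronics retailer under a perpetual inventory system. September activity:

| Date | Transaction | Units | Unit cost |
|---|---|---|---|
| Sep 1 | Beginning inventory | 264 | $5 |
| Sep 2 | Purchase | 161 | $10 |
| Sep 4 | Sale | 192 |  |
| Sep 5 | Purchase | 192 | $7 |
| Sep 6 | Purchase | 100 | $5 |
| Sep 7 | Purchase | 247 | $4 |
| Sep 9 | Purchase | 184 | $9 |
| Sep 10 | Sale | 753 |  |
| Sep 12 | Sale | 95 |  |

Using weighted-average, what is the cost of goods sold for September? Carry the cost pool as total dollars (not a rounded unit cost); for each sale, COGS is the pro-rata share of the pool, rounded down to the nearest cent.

After Sep 1: 264 on hand, pool $1,320.00 (≈ $5.0000 each)
After Sep 2: 425 on hand, pool $2,930.00 (≈ $6.8941 each)
Sep 4, sell 192: 192/425 × $2,930.00 → $1,323.67
After Sep 5: 425 on hand, pool $2,950.33 (≈ $6.9420 each)
After Sep 6: 525 on hand, pool $3,450.33 (≈ $6.5721 each)
After Sep 7: 772 on hand, pool $4,438.33 (≈ $5.7491 each)
After Sep 9: 956 on hand, pool $6,094.33 (≈ $6.3748 each)
Sep 10, sell 753: 753/956 × $6,094.33 → $4,800.24
Sep 12, sell 95: 95/203 × $1,294.09 → $605.60
Total COGS = $1,323.67 + $4,800.24 + $605.60 = $6,729.51
Ending inventory (cost pool remaining) = $688.49
Check: goods available $7,418.00 = COGS $6,729.51 + ending $688.49

COGS = $6,729.51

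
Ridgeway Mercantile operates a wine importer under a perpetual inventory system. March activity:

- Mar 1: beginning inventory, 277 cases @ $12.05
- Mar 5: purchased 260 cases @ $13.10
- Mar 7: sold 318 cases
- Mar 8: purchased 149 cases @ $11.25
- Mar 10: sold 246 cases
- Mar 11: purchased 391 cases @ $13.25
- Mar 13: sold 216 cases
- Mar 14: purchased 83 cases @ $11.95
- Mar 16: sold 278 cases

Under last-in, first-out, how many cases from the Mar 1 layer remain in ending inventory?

Mar 7, 318 sold [LIFO — newest first]: 260 @ $13.10 + 58 @ $12.05 = $4,104.90
Mar 10, 246 sold [LIFO — newest first]: 149 @ $11.25 + 97 @ $12.05 = $2,845.10
Mar 13, 216 sold [LIFO — newest first]: 216 @ $13.25 = $2,862.00
Mar 16, 278 sold [LIFO — newest first]: 83 @ $11.95 + 175 @ $13.25 + 20 @ $12.05 = $3,551.60
Total COGS = $4,104.90 + $2,845.10 + $2,862.00 + $3,551.60 = $13,363.60
Ending inventory: 102 @ $12.05 = $1,229.10
Check: goods available $14,592.70 = COGS $13,363.60 + ending $1,229.10

102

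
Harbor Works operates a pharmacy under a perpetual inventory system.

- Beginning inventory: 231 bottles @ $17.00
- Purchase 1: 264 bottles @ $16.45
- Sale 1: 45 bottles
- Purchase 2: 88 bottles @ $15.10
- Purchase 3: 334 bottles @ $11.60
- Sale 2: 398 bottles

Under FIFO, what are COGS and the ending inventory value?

COGS = $7,414.40; ending inventory = $6,058.60

Sale 1 (45) [FIFO — oldest first]: 45 @ $17.00 = $765.00
Sale 2 (398) [FIFO — oldest first]: 186 @ $17.00 + 212 @ $16.45 = $6,649.40
Total COGS = $765.00 + $6,649.40 = $7,414.40
Ending inventory: 52 @ $16.45 + 88 @ $15.10 + 334 @ $11.60 = $6,058.60
Check: goods available $13,473.00 = COGS $7,414.40 + ending $6,058.60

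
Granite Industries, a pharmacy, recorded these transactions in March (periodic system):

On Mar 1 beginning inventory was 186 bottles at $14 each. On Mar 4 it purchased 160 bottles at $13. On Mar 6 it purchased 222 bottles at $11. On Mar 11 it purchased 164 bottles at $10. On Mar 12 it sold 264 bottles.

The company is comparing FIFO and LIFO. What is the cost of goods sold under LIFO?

FIFO COGS: 186 @ $14 + 78 @ $13 = $3,618
LIFO COGS: 164 @ $10 + 100 @ $11 = $2,740

COGS = $2,740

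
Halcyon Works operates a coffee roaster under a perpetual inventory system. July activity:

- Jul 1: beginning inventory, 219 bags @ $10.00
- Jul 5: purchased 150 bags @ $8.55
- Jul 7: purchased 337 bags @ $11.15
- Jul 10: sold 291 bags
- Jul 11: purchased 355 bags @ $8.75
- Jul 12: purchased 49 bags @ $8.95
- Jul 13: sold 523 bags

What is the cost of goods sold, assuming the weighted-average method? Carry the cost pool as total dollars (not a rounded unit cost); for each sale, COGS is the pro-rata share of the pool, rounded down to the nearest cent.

After Jul 1: 219 on hand, pool $2,190.00 (≈ $10.0000 each)
After Jul 5: 369 on hand, pool $3,472.50 (≈ $9.4106 each)
After Jul 7: 706 on hand, pool $7,230.05 (≈ $10.2409 each)
Jul 10, sell 291: 291/706 × $7,230.05 → $2,980.09
After Jul 11: 770 on hand, pool $7,356.21 (≈ $9.5535 each)
After Jul 12: 819 on hand, pool $7,794.76 (≈ $9.5174 each)
Jul 13, sell 523: 523/819 × $7,794.76 → $4,977.60
Total COGS = $2,980.09 + $4,977.60 = $7,957.69
Ending inventory (cost pool remaining) = $2,817.16

COGS = $7,957.69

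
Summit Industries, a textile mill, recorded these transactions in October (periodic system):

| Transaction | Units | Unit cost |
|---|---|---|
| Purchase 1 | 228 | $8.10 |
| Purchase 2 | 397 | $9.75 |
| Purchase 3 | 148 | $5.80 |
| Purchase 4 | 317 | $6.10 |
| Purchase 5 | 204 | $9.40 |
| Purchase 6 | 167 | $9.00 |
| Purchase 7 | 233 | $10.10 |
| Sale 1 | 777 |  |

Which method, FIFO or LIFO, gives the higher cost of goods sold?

FIFO COGS: 228 @ $8.10 + 397 @ $9.75 + 148 @ $5.80 + 4 @ $6.10 = $6,600.35
LIFO COGS: 233 @ $10.10 + 167 @ $9.00 + 204 @ $9.40 + 173 @ $6.10 = $6,829.20

LIFO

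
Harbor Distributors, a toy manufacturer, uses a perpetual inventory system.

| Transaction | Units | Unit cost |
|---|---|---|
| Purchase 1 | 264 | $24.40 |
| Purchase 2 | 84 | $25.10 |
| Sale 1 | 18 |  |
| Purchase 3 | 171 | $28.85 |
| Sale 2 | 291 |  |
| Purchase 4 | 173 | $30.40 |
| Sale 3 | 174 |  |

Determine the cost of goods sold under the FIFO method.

Sale 1 (18) [FIFO — oldest first]: 18 @ $24.40 = $439.20
Sale 2 (291) [FIFO — oldest first]: 246 @ $24.40 + 45 @ $25.10 = $7,131.90
Sale 3 (174) [FIFO — oldest first]: 39 @ $25.10 + 135 @ $28.85 = $4,873.65
Total COGS = $439.20 + $7,131.90 + $4,873.65 = $12,444.75
Ending inventory: 36 @ $28.85 + 173 @ $30.40 = $6,297.80

COGS = $12,444.75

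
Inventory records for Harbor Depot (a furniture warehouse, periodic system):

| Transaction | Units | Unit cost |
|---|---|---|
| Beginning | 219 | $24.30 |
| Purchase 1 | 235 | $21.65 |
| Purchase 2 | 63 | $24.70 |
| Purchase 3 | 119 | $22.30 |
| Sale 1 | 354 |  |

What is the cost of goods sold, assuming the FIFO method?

Sale 1 (354) [FIFO — oldest first]: 219 @ $24.30 + 135 @ $21.65 = $8,244.45
Ending inventory: 100 @ $21.65 + 63 @ $24.70 + 119 @ $22.30 = $6,374.80
Check: goods available $14,619.25 = COGS $8,244.45 + ending $6,374.80

COGS = $8,244.45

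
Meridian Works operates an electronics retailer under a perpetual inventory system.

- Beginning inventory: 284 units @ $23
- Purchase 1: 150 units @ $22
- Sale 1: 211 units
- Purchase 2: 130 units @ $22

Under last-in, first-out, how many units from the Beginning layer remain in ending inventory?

223

Sale 1 (211) [LIFO — newest first]: 150 @ $22 + 61 @ $23 = $4,703
Ending inventory: 223 @ $23 + 130 @ $22 = $7,989
Check: goods available $12,692 = COGS $4,703 + ending $7,989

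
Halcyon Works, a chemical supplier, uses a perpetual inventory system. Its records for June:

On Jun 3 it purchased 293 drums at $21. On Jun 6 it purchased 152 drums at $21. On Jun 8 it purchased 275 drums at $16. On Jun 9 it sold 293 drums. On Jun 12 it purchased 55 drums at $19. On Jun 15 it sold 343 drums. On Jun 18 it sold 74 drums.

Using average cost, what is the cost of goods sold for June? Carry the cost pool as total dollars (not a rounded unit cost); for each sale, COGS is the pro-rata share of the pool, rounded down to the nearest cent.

After Jun 3: 293 on hand, pool $6,153.00 (≈ $21.0000 each)
After Jun 6: 445 on hand, pool $9,345.00 (≈ $21.0000 each)
After Jun 8: 720 on hand, pool $13,745.00 (≈ $19.0903 each)
Jun 9, sell 293: 293/720 × $13,745.00 → $5,593.45
After Jun 12: 482 on hand, pool $9,196.55 (≈ $19.0800 each)
Jun 15, sell 343: 343/482 × $9,196.55 → $6,544.43
Jun 18, sell 74: 74/139 × $2,652.12 → $1,411.92
Total COGS = $5,593.45 + $6,544.43 + $1,411.92 = $13,549.80
Ending inventory (cost pool remaining) = $1,240.20

COGS = $13,549.80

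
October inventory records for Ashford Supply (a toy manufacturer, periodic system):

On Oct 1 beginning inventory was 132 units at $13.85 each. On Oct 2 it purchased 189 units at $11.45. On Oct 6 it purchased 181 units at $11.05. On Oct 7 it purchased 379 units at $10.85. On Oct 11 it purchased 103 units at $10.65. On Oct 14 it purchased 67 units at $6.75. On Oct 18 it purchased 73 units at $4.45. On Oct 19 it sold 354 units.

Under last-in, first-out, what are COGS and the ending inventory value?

COGS = $3,078.40; ending inventory = $8,900.10

Oct 19, 354 sold [LIFO — newest first]: 73 @ $4.45 + 67 @ $6.75 + 103 @ $10.65 + 111 @ $10.85 = $3,078.40
Ending inventory: 132 @ $13.85 + 189 @ $11.45 + 181 @ $11.05 + 268 @ $10.85 = $8,900.10
Check: goods available $11,978.50 = COGS $3,078.40 + ending $8,900.10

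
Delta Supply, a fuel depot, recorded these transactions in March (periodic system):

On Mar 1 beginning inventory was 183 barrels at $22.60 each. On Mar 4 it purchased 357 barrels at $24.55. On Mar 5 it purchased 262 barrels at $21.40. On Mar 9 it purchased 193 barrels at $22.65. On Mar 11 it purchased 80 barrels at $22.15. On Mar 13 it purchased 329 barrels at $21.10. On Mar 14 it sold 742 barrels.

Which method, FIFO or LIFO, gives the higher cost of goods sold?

FIFO

FIFO COGS: 183 @ $22.60 + 357 @ $24.55 + 202 @ $21.40 = $17,222.95
LIFO COGS: 329 @ $21.10 + 80 @ $22.15 + 193 @ $22.65 + 140 @ $21.40 = $16,081.35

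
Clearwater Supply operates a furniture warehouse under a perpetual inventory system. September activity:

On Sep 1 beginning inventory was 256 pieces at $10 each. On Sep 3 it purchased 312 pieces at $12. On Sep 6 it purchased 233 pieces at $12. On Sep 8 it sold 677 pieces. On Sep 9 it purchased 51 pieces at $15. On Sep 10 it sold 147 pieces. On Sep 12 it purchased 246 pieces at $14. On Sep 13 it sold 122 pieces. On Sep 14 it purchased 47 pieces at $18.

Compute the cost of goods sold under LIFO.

COGS = $11,293

Sep 8, 677 sold [LIFO — newest first]: 233 @ $12 + 312 @ $12 + 132 @ $10 = $7,860
Sep 10, 147 sold [LIFO — newest first]: 51 @ $15 + 96 @ $10 = $1,725
Sep 13, 122 sold [LIFO — newest first]: 122 @ $14 = $1,708
Total COGS = $7,860 + $1,725 + $1,708 = $11,293
Ending inventory: 28 @ $10 + 124 @ $14 + 47 @ $18 = $2,862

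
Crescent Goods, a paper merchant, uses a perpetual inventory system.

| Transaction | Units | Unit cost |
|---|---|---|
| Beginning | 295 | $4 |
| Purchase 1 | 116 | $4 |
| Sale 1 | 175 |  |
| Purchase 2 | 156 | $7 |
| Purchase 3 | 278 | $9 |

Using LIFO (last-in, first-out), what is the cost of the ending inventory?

Sale 1 (175) [LIFO — newest first]: 116 @ $4 + 59 @ $4 = $700
Ending inventory: 236 @ $4 + 156 @ $7 + 278 @ $9 = $4,538

Ending inventory = $4,538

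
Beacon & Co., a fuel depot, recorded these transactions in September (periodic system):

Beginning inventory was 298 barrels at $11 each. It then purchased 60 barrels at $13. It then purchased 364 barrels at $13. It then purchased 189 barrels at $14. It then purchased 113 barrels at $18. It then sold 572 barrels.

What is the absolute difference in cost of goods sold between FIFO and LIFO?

$1,350

FIFO COGS: 298 @ $11 + 60 @ $13 + 214 @ $13 = $6,840
LIFO COGS: 113 @ $18 + 189 @ $14 + 270 @ $13 = $8,190
Difference = |$6,840 − $8,190| = $1,350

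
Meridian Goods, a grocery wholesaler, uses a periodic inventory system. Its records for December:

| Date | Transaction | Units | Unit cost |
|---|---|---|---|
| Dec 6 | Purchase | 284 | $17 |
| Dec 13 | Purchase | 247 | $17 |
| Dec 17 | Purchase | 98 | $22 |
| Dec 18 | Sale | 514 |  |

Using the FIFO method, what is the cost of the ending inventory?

Ending inventory = $2,445

Dec 18, 514 sold [FIFO — oldest first]: 284 @ $17 + 230 @ $17 = $8,738
Ending inventory: 17 @ $17 + 98 @ $22 = $2,445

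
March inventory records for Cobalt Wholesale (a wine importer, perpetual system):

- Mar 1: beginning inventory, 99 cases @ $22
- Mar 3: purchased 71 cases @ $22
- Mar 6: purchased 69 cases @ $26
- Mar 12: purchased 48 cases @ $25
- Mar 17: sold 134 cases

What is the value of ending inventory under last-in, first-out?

Mar 17, 134 sold [LIFO — newest first]: 48 @ $25 + 69 @ $26 + 17 @ $22 = $3,368
Ending inventory: 99 @ $22 + 54 @ $22 = $3,366
Check: goods available $6,734 = COGS $3,368 + ending $3,366

Ending inventory = $3,366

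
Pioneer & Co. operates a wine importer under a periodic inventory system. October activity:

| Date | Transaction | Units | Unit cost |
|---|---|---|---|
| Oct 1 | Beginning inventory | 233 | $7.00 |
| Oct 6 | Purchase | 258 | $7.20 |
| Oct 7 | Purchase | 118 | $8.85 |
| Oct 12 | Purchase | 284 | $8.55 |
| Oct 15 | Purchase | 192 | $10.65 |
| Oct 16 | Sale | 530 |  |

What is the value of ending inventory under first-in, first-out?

Oct 16, 530 sold [FIFO — oldest first]: 233 @ $7.00 + 258 @ $7.20 + 39 @ $8.85 = $3,833.75
Ending inventory: 79 @ $8.85 + 284 @ $8.55 + 192 @ $10.65 = $5,172.15

Ending inventory = $5,172.15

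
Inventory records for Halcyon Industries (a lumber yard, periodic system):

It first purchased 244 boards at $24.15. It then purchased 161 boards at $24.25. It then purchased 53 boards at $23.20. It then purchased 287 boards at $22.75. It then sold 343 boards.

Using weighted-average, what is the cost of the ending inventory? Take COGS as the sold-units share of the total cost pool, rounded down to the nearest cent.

Ending inventory = $9,473.01

Sale 1, sell 343: 343/745 × $17,555.70 → $8,082.69
Ending inventory (cost pool remaining) = $9,473.01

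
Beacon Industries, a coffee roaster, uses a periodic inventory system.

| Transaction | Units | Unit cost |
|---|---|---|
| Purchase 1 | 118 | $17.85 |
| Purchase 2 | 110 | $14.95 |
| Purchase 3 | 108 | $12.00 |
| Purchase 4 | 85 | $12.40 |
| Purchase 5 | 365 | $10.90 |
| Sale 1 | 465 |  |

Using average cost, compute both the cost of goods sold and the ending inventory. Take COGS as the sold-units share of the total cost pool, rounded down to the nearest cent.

Sale 1, sell 465: 465/786 × $10,079.30 → $5,962.94
Ending inventory (cost pool remaining) = $4,116.36

COGS = $5,962.94; ending inventory = $4,116.36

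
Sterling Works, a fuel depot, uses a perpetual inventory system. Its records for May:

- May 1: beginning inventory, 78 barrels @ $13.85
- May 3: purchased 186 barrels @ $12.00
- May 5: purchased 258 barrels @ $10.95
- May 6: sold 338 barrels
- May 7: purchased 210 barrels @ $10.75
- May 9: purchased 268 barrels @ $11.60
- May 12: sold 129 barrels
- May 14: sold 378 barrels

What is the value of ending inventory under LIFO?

May 6, 338 sold [LIFO — newest first]: 258 @ $10.95 + 80 @ $12.00 = $3,785.10
May 12, 129 sold [LIFO — newest first]: 129 @ $11.60 = $1,496.40
May 14, 378 sold [LIFO — newest first]: 139 @ $11.60 + 210 @ $10.75 + 29 @ $12.00 = $4,217.90
Total COGS = $3,785.10 + $1,496.40 + $4,217.90 = $9,499.40
Ending inventory: 78 @ $13.85 + 77 @ $12.00 = $2,004.30

Ending inventory = $2,004.30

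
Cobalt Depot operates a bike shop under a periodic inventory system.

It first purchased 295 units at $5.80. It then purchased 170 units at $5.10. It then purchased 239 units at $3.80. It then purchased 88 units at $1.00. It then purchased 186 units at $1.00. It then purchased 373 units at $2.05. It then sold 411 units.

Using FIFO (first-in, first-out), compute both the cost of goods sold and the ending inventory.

Sale 1 (411) [FIFO — oldest first]: 295 @ $5.80 + 116 @ $5.10 = $2,302.60
Ending inventory: 54 @ $5.10 + 239 @ $3.80 + 88 @ $1.00 + 186 @ $1.00 + 373 @ $2.05 = $2,222.25
Check: goods available $4,524.85 = COGS $2,302.60 + ending $2,222.25

COGS = $2,302.60; ending inventory = $2,222.25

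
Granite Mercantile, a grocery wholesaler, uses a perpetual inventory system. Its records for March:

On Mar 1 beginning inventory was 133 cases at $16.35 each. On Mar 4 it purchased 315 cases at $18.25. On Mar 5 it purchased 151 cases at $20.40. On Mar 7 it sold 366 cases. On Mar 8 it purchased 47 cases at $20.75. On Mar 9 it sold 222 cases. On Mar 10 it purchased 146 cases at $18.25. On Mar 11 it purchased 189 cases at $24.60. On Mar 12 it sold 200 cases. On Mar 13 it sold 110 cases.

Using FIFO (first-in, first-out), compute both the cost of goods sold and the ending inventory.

Mar 7, 366 sold [FIFO — oldest first]: 133 @ $16.35 + 233 @ $18.25 = $6,426.80
Mar 9, 222 sold [FIFO — oldest first]: 82 @ $18.25 + 140 @ $20.40 = $4,352.50
Mar 12, 200 sold [FIFO — oldest first]: 11 @ $20.40 + 47 @ $20.75 + 142 @ $18.25 = $3,791.15
Mar 13, 110 sold [FIFO — oldest first]: 4 @ $18.25 + 106 @ $24.60 = $2,680.60
Total COGS = $6,426.80 + $4,352.50 + $3,791.15 + $2,680.60 = $17,251.05
Ending inventory: 83 @ $24.60 = $2,041.80

COGS = $17,251.05; ending inventory = $2,041.80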